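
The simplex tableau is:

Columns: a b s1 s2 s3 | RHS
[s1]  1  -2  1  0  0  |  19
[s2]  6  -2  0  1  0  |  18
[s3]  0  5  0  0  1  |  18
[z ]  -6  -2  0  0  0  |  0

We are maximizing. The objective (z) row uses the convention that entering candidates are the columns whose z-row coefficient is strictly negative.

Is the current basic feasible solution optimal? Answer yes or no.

Column a has objective-row coefficient -6, which is negative; an improving pivot exists, so not yet optimal.

no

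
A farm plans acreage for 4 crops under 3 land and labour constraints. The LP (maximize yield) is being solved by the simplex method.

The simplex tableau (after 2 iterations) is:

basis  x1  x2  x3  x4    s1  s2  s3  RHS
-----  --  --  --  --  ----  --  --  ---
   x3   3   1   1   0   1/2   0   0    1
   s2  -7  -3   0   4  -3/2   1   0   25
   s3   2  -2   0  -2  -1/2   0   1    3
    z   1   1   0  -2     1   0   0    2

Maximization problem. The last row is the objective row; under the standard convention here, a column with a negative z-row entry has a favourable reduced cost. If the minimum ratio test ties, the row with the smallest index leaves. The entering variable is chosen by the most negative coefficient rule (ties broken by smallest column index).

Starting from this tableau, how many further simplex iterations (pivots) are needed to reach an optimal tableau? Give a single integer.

2

pivot: x4 in, s2 out → z = 29/2
pivot: x1 in, x3 out → z = 46/3
No improving column remains; optimal.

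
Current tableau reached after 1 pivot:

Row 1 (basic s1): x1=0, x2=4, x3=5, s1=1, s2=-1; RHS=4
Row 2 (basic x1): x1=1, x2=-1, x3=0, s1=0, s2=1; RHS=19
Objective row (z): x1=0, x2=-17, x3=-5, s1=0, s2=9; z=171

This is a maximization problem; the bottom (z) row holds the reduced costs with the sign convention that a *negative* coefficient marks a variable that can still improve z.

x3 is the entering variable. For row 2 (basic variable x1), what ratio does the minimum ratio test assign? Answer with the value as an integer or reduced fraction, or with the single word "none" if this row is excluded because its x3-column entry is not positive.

none

The x3 entry in row 2 is 0 ≤ 0, so this row gives no ratio.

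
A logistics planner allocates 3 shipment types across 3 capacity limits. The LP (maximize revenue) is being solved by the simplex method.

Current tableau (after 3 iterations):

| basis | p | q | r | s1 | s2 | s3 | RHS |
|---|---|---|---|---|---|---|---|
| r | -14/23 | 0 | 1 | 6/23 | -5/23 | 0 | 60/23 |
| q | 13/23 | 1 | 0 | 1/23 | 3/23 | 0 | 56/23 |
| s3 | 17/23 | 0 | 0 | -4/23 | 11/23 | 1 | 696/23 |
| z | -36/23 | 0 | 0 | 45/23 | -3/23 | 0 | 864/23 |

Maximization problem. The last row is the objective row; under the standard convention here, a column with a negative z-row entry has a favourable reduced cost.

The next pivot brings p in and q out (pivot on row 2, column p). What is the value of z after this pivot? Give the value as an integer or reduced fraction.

576/13

Minimum ratio for p: (56/23)/(13/23) = 56/13.
z changes by −(z-row coeff of p)·ratio = −(-36/23)·(56/13) = 2016/299.
New z = 864/23 + (2016/299) = 576/13.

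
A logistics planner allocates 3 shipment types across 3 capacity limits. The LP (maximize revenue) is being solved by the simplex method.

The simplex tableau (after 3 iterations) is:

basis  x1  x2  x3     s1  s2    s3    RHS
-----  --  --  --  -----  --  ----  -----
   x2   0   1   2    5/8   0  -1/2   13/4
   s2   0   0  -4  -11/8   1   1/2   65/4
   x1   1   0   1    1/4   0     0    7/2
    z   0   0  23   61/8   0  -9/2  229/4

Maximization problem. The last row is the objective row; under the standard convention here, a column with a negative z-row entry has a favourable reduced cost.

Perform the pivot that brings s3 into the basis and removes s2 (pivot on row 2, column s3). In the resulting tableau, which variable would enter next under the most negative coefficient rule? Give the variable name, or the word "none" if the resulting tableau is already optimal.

x3

Pivot element 1/2. New z-row = old z-row − (-9/2)·(row 2/(1/2)).
Updated z-row coefficients: x1: 0, x2: 0, x3: -13, s1: -19/4, s2: 9, s3: 0.
The most negative is -13 in column x3, so x3 would enter next.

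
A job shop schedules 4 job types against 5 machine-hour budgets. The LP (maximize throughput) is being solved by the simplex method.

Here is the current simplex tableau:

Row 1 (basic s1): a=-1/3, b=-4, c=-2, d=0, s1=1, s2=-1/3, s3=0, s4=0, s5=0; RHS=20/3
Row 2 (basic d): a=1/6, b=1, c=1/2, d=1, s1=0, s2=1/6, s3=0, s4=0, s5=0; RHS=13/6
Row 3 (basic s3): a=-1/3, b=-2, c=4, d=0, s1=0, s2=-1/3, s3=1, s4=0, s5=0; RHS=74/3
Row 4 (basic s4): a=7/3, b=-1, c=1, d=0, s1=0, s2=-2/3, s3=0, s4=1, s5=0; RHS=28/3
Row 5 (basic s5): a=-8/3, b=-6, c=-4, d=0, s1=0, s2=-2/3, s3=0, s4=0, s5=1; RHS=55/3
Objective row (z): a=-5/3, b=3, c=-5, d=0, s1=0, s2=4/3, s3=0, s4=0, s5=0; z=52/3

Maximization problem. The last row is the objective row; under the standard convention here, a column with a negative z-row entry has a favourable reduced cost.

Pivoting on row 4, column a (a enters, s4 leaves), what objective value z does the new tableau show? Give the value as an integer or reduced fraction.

24

Minimum ratio for a: (28/3)/(7/3) = 4.
z changes by −(z-row coeff of a)·ratio = −(-5/3)·4 = 20/3.
New z = 52/3 + (20/3) = 24.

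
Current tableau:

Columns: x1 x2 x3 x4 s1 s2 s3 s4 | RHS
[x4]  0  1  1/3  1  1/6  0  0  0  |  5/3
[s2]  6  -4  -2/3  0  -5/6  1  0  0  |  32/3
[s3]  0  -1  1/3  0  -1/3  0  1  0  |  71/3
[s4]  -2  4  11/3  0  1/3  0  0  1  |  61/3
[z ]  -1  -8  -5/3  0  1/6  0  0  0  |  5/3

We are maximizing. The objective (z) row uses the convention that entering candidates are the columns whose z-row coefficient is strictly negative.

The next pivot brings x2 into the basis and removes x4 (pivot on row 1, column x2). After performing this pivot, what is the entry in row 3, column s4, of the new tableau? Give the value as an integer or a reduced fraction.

Pivot element is row 1, column x2: 1.
Normalize row 1: new (row 1, s4) = 0/1 = 0.
row 3 ← row 3 − (-1)·(new row 1): 0 − (-1)·0 = 0.

0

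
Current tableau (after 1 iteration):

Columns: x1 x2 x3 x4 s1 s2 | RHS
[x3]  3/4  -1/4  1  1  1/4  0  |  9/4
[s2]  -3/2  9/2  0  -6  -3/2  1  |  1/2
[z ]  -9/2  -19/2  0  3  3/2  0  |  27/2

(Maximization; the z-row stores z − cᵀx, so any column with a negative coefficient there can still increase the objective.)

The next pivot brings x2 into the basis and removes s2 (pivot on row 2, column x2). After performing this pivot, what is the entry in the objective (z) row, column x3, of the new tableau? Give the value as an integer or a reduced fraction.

Pivot element is row 2, column x2: 9/2.
Normalize row 2: new (row 2, x3) = 0/(9/2) = 0.
z-row ← z-row − (-19/2)·(new row 2): 0 − (-19/2)·0 = 0.

0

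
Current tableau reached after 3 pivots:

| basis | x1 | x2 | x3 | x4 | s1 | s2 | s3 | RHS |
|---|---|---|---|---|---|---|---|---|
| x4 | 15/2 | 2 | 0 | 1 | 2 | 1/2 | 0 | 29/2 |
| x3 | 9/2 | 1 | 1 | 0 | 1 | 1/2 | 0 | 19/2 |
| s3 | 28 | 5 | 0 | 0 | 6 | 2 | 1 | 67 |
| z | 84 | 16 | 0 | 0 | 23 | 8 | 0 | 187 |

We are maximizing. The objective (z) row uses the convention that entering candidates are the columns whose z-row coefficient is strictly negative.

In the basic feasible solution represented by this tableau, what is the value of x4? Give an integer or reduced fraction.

x4 is basic (row 1); its value is the RHS of that row: 29/2.

29/2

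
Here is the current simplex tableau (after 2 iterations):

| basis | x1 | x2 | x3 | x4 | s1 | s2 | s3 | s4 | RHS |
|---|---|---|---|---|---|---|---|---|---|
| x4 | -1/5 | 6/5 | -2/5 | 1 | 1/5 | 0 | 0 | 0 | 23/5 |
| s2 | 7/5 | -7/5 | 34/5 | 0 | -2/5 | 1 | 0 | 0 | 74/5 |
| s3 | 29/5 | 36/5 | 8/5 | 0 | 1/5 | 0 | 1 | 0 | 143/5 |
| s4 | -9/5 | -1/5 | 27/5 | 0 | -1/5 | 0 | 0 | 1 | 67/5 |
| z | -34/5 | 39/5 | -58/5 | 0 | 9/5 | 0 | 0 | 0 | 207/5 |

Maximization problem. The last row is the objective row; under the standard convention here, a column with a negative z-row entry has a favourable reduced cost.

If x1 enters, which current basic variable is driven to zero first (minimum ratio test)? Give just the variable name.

s3

Ratios: row 1 (x4): entry -1/5 ≤ 0, skip; row 2 (s2): (74/5)/(7/5) = 74/7; row 3 (s3): (143/5)/(29/5) = 143/29; row 4 (s4): entry -9/5 ≤ 0, skip.
Minimum ratio 143/29 is in the s3 row, so s3 leaves.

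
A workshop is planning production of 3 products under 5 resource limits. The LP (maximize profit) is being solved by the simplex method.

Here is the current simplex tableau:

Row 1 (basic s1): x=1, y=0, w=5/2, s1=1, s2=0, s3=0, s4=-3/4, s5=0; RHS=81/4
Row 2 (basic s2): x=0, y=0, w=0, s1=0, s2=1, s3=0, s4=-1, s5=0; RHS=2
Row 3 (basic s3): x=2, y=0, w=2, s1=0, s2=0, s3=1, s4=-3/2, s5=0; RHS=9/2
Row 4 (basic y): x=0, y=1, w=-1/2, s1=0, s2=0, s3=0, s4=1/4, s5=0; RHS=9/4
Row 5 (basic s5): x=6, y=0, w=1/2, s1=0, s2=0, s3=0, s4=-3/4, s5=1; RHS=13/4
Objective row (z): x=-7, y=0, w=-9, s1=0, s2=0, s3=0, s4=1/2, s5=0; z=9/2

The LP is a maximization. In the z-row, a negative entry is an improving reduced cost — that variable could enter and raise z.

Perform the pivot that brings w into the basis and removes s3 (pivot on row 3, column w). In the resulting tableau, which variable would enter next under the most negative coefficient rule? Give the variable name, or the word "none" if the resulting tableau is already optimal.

s4

Pivot element 2. New z-row = old z-row − (-9)·(row 3/2).
Updated z-row coefficients: x: 2, y: 0, w: 0, s1: 0, s2: 0, s3: 9/2, s4: -25/4, s5: 0.
The most negative is -25/4 in column s4, so s4 would enter next.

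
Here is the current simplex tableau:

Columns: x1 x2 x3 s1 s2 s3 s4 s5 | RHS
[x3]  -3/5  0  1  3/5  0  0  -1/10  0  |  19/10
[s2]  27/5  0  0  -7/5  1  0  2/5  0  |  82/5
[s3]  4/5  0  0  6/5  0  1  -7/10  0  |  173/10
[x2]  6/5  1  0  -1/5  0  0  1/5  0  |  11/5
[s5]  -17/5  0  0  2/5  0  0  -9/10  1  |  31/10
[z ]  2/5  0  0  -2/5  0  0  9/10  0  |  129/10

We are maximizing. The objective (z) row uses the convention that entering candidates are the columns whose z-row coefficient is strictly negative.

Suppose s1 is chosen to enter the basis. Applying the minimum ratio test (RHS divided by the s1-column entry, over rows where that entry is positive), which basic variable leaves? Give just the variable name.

Ratios: row 1 (x3): (19/10)/(3/5) = 19/6; row 2 (s2): entry -7/5 ≤ 0, skip; row 3 (s3): (173/10)/(6/5) = 173/12; row 4 (x2): entry -1/5 ≤ 0, skip; row 5 (s5): (31/10)/(2/5) = 31/4.
Minimum ratio 19/6 is in the x3 row, so x3 leaves.

x3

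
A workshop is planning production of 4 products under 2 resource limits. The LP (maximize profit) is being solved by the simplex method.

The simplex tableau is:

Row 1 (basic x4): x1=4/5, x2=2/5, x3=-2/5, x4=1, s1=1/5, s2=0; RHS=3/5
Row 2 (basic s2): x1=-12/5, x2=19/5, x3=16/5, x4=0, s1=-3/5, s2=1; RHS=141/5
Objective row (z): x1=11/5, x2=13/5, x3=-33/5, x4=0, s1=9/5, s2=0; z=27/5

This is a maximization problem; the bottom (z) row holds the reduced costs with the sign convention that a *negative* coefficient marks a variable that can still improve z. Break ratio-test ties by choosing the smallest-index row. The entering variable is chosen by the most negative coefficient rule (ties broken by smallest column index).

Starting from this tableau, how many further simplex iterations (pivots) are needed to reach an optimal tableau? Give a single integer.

pivot: x3 in, s2 out → z = 1017/16
pivot: x1 in, x4 out → z = 345/4
No improving column remains; optimal.

2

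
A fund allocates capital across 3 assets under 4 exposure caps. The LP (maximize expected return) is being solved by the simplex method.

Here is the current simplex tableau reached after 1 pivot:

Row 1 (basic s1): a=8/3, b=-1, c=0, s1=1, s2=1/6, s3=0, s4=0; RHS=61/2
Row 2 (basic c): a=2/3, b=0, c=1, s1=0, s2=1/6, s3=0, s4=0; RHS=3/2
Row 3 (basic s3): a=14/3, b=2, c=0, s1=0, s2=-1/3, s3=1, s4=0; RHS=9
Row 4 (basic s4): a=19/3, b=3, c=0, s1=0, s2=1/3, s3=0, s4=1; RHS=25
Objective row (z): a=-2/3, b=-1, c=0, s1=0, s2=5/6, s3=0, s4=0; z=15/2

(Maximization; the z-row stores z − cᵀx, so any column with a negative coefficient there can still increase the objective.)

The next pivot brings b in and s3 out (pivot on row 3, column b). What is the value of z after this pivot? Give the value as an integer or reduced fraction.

12

Minimum ratio for b: 9/2 = 9/2.
z changes by −(z-row coeff of b)·ratio = −(-1)·(9/2) = 9/2.
New z = 15/2 + (9/2) = 12.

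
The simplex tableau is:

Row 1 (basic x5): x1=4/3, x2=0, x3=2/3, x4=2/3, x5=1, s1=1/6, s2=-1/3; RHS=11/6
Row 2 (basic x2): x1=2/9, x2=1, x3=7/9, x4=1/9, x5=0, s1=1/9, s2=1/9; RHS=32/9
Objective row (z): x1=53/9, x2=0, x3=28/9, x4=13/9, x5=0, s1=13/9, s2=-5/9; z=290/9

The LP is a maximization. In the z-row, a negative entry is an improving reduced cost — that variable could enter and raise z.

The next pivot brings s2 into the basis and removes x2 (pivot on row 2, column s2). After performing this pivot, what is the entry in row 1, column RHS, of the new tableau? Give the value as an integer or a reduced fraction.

Pivot element is row 2, column s2: 1/9.
Normalize row 2: new (row 2, RHS) = (32/9)/(1/9) = 32.
row 1 ← row 1 − (-1/3)·(new row 2): 11/6 − (-1/3)·32 = 25/2.

25/2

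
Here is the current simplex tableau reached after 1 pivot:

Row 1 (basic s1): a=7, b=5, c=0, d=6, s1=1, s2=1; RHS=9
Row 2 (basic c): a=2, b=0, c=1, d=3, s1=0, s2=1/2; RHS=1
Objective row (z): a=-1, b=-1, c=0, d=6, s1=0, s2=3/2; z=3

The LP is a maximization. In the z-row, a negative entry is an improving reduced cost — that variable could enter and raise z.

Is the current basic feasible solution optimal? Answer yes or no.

Column a has objective-row coefficient -1, which is negative; an improving pivot exists, so not yet optimal.

no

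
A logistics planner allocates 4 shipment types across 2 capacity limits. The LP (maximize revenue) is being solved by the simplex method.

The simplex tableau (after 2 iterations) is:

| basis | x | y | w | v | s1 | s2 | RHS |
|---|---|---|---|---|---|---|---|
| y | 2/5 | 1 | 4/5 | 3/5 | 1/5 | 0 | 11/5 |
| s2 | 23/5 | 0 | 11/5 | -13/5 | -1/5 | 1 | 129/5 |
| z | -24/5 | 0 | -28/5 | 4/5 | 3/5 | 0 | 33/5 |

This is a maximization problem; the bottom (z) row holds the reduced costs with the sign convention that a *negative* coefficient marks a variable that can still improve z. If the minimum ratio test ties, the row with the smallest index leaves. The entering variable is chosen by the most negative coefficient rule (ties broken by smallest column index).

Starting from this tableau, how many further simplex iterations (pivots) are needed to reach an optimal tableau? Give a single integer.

2

pivot: w in, y out → z = 22
pivot: x in, w out → z = 33
No improving column remains; optimal.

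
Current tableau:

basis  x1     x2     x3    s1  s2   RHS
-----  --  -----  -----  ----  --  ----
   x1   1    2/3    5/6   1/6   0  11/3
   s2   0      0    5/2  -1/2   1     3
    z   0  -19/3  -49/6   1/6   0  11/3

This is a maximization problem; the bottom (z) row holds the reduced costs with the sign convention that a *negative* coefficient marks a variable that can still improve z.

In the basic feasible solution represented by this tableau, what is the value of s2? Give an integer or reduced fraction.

3

s2 is basic (row 2); its value is the RHS of that row: 3.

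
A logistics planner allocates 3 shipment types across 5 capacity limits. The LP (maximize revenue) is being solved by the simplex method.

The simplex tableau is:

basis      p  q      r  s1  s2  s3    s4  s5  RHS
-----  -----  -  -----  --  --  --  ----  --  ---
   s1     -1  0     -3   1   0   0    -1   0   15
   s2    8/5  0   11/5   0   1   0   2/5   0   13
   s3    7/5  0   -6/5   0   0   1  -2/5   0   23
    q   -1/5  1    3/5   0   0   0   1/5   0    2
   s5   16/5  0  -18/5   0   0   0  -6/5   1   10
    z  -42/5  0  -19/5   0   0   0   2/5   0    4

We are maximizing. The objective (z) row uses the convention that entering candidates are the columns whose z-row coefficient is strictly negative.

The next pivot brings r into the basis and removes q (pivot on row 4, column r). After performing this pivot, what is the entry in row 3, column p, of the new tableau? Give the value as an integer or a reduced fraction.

Pivot element is row 4, column r: 3/5.
Normalize row 4: new (row 4, p) = (-1/5)/(3/5) = -1/3.
row 3 ← row 3 − (-6/5)·(new row 4): 7/5 − (-6/5)·(-1/3) = 1.

1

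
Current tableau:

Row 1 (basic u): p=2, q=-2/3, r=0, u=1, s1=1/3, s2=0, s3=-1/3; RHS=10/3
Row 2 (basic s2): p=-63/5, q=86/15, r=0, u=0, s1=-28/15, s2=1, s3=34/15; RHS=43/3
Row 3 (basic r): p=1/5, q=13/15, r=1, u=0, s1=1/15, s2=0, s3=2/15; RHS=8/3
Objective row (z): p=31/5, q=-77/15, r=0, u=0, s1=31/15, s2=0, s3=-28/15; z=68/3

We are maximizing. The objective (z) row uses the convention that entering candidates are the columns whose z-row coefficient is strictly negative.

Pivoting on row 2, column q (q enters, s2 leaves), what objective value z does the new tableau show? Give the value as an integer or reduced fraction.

71/2

Minimum ratio for q: (43/3)/(86/15) = 5/2.
z changes by −(z-row coeff of q)·ratio = −(-77/15)·(5/2) = 77/6.
New z = 68/3 + (77/6) = 71/2.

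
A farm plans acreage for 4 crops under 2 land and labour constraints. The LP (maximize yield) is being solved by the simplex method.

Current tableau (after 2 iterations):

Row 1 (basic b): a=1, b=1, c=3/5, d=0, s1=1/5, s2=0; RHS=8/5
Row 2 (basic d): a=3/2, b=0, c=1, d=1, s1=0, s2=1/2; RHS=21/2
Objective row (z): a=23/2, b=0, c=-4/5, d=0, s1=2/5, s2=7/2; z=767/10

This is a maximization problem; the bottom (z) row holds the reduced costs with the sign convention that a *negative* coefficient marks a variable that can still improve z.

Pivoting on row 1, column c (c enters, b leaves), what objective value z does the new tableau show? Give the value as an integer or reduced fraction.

473/6

Minimum ratio for c: (8/5)/(3/5) = 8/3.
z changes by −(z-row coeff of c)·ratio = −(-4/5)·(8/3) = 32/15.
New z = 767/10 + (32/15) = 473/6.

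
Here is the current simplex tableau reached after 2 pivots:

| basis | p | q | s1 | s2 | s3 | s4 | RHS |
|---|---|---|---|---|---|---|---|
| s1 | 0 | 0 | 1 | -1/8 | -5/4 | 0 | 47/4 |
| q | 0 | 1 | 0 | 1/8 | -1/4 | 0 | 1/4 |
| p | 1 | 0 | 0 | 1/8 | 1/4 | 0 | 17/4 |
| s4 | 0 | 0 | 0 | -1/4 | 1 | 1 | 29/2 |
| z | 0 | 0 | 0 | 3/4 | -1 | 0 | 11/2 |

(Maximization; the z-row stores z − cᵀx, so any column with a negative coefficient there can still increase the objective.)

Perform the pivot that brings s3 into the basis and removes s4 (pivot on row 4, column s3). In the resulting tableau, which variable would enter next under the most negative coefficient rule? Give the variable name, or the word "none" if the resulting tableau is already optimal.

none

Pivot element 1. New z-row = old z-row − (-1)·(row 4/1).
Updated z-row coefficients: p: 0, q: 0, s1: 0, s2: 1/2, s3: 0, s4: 1.
No coefficient is strictly negative; the tableau after this pivot is optimal.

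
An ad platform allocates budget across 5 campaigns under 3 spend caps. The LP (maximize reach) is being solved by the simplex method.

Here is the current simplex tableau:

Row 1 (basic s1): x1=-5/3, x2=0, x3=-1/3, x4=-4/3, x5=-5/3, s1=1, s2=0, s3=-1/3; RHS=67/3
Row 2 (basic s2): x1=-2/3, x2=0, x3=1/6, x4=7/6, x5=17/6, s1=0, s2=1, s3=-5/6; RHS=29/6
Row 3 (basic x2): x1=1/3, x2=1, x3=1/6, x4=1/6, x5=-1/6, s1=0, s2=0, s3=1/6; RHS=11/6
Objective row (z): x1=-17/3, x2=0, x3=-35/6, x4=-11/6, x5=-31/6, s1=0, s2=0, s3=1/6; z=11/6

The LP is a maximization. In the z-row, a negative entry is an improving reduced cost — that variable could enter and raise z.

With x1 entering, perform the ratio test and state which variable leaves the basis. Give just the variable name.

x2

Ratios: row 1 (s1): entry -5/3 ≤ 0, skip; row 2 (s2): entry -2/3 ≤ 0, skip; row 3 (x2): (11/6)/(1/3) = 11/2.
Minimum ratio 11/2 is in the x2 row, so x2 leaves.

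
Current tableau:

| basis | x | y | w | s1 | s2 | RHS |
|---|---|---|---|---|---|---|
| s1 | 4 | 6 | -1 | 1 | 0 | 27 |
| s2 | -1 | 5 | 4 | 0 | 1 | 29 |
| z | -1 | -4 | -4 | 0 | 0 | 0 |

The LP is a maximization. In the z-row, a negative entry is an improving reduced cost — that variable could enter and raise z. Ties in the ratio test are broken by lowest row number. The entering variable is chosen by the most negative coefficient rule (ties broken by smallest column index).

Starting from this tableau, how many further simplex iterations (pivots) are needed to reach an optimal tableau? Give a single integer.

pivot: y in, s1 out → z = 18
pivot: w in, s2 out → z = 704/29
pivot: x in, y out → z = 709/15
No improving column remains; optimal.

3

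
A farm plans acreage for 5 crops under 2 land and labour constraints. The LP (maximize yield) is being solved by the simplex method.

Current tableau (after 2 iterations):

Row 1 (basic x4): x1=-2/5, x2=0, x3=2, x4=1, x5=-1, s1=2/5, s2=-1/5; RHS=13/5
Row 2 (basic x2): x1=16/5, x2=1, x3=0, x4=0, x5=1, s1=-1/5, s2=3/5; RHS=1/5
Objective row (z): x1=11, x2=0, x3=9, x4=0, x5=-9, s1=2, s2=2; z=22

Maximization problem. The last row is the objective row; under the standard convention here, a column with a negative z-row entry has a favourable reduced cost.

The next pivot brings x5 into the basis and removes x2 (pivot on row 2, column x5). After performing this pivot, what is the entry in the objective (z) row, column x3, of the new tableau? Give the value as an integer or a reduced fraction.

Pivot element is row 2, column x5: 1.
Normalize row 2: new (row 2, x3) = 0/1 = 0.
z-row ← z-row − (-9)·(new row 2): 9 − (-9)·0 = 9.

9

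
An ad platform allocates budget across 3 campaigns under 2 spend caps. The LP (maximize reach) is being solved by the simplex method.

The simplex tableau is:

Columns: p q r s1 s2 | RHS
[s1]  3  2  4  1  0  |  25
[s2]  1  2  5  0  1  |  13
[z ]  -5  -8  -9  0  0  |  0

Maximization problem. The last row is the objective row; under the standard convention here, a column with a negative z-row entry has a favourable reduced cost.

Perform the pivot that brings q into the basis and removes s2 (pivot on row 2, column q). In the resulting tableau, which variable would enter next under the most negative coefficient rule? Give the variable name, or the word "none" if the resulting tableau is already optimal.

Pivot element 2. New z-row = old z-row − (-8)·(row 2/2).
Updated z-row coefficients: p: -1, q: 0, r: 11, s1: 0, s2: 4.
The most negative is -1 in column p, so p would enter next.

p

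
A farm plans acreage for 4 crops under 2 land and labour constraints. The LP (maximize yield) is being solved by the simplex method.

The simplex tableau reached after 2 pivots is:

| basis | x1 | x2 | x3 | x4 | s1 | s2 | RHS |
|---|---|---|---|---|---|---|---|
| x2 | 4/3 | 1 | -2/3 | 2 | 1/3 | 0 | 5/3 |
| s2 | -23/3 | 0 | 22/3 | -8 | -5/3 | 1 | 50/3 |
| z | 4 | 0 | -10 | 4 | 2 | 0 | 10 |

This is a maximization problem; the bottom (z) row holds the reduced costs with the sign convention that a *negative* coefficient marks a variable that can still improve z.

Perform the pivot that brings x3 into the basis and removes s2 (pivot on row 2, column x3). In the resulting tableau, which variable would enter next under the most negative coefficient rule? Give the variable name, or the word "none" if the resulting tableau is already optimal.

x4

Pivot element 22/3. New z-row = old z-row − (-10)·(row 2/(22/3)).
Updated z-row coefficients: x1: -71/11, x2: 0, x3: 0, x4: -76/11, s1: -3/11, s2: 15/11.
The most negative is -76/11 in column x4, so x4 would enter next.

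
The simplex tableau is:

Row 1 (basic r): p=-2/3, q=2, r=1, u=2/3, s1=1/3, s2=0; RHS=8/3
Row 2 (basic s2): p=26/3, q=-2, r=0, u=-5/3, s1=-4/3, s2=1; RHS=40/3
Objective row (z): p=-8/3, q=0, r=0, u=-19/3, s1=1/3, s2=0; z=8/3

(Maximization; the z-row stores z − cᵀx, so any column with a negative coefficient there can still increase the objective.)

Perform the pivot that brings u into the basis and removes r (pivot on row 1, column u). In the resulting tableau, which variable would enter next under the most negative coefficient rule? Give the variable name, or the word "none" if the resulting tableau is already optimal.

Pivot element 2/3. New z-row = old z-row − (-19/3)·(row 1/(2/3)).
Updated z-row coefficients: p: -9, q: 19, r: 19/2, u: 0, s1: 7/2, s2: 0.
The most negative is -9 in column p, so p would enter next.

p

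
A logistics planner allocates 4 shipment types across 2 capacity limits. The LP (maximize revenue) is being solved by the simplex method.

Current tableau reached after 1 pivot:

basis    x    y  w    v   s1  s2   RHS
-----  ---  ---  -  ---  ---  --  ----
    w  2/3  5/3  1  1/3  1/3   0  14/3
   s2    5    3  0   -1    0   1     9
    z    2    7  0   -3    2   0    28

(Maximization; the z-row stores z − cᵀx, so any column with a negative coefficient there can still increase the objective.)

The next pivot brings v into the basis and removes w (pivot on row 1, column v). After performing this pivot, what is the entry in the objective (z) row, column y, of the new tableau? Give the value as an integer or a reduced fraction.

Pivot element is row 1, column v: 1/3.
Normalize row 1: new (row 1, y) = (5/3)/(1/3) = 5.
z-row ← z-row − (-3)·(new row 1): 7 − (-3)·5 = 22.

22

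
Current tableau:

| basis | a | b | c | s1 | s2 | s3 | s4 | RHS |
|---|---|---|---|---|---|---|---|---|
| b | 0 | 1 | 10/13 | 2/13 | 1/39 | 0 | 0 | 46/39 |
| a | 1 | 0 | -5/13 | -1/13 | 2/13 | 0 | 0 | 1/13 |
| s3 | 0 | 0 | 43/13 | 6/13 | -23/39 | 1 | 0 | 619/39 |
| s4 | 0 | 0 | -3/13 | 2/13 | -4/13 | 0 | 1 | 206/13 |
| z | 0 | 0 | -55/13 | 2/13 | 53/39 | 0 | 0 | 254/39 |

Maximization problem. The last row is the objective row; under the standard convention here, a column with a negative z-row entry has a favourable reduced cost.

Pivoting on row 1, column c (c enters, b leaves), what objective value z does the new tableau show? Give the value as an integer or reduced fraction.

13

Minimum ratio for c: (46/39)/(10/13) = 23/15.
z changes by −(z-row coeff of c)·ratio = −(-55/13)·(23/15) = 253/39.
New z = 254/39 + (253/39) = 13.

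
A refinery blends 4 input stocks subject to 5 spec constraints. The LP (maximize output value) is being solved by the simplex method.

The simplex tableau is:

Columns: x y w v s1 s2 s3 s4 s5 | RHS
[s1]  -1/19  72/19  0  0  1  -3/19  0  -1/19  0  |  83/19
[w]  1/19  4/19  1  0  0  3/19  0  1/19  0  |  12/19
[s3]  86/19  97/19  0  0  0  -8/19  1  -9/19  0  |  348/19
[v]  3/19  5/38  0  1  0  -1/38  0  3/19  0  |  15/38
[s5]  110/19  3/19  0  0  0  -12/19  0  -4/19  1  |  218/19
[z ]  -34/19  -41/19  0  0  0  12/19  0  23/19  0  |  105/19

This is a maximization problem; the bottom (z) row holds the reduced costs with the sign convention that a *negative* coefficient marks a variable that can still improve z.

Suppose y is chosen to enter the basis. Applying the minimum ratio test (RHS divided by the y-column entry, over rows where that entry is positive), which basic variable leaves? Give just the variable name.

Ratios: row 1 (s1): (83/19)/(72/19) = 83/72; row 2 (w): (12/19)/(4/19) = 3; row 3 (s3): (348/19)/(97/19) = 348/97; row 4 (v): (15/38)/(5/38) = 3; row 5 (s5): (218/19)/(3/19) = 218/3.
Minimum ratio 83/72 is in the s1 row, so s1 leaves.

s1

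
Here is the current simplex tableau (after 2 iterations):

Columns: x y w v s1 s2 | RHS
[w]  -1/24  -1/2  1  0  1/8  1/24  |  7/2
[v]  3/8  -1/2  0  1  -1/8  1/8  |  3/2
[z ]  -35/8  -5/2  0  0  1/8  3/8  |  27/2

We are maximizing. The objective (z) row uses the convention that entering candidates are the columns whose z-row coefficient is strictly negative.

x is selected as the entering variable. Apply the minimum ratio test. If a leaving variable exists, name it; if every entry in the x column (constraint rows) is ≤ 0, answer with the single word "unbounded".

v

Ratios: row 1 (w): entry -1/24 ≤ 0, skip; row 2 (v): (3/2)/(3/8) = 4.
Minimum ratio is in the v row, so v leaves.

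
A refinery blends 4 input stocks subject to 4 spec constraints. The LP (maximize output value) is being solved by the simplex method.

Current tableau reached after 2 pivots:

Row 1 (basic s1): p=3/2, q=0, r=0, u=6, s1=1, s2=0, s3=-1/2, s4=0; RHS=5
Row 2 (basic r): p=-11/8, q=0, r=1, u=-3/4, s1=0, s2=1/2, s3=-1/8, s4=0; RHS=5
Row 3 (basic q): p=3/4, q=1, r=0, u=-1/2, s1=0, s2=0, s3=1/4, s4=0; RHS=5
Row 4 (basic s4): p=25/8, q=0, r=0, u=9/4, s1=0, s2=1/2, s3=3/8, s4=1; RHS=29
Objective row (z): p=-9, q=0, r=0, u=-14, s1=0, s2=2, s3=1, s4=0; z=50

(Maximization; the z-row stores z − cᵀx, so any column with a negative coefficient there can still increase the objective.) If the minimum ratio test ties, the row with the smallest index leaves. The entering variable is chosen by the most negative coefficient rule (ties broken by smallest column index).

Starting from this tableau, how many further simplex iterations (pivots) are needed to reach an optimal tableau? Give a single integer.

3

pivot: u in, s1 out → z = 185/3
pivot: p in, u out → z = 80
pivot: s3 in, q out → z = 90
No improving column remains; optimal.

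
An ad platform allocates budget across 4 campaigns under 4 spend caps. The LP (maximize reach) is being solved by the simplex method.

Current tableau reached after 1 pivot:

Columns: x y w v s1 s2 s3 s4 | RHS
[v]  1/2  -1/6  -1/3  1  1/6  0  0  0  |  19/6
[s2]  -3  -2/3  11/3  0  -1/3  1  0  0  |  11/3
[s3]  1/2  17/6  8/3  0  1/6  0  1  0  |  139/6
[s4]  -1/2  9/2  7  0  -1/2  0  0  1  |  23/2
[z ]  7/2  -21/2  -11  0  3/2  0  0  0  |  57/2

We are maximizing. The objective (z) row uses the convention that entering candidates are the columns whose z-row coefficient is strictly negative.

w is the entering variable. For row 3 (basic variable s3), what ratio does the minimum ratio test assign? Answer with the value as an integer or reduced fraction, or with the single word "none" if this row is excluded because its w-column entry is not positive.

Ratio = RHS / (w entry) = (139/6) / (8/3) = 139/16.

139/16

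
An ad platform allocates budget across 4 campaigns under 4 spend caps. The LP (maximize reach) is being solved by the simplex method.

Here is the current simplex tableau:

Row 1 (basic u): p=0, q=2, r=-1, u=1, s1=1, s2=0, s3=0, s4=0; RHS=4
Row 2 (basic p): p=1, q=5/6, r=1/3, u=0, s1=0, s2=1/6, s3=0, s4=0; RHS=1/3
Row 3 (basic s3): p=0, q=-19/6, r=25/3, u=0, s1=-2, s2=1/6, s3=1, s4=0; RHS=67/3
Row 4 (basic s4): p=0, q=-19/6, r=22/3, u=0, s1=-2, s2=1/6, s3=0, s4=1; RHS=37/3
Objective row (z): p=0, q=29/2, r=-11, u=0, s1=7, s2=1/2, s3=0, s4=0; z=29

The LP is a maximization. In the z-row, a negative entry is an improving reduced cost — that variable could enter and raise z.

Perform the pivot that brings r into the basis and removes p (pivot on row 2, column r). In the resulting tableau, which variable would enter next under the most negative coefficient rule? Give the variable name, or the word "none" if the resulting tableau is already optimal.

none

Pivot element 1/3. New z-row = old z-row − (-11)·(row 2/(1/3)).
Updated z-row coefficients: p: 33, q: 42, r: 0, u: 0, s1: 7, s2: 6, s3: 0, s4: 0.
No coefficient is strictly negative; the tableau after this pivot is optimal.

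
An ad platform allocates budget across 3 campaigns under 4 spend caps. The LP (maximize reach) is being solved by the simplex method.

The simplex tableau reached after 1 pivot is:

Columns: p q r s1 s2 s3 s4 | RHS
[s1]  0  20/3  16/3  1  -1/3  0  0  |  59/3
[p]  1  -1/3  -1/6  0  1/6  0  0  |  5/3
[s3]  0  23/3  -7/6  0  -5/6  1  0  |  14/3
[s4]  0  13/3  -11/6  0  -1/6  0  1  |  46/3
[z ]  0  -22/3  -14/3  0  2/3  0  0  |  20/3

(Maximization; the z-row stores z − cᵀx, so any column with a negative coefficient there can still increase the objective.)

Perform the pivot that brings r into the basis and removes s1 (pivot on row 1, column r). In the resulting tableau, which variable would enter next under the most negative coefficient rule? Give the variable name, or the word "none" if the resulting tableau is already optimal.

Pivot element 16/3. New z-row = old z-row − (-14/3)·(row 1/(16/3)).
Updated z-row coefficients: p: 0, q: -3/2, r: 0, s1: 7/8, s2: 3/8, s3: 0, s4: 0.
The most negative is -3/2 in column q, so q would enter next.

q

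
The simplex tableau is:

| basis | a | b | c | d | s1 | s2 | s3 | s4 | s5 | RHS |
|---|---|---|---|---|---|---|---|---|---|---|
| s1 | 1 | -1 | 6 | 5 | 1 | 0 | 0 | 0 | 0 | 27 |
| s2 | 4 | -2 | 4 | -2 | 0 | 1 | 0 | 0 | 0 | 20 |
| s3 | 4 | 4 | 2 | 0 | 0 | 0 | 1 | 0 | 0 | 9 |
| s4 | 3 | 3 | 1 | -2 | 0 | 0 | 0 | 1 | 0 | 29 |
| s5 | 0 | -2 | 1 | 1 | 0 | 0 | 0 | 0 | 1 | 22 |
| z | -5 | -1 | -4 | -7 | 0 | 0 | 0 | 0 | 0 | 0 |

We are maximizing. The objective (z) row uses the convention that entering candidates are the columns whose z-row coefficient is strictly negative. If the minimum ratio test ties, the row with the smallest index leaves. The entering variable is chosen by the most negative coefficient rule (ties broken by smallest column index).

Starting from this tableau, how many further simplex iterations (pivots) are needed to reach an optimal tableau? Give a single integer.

2

pivot: d in, s1 out → z = 189/5
pivot: a in, s3 out → z = 459/10
No improving column remains; optimal.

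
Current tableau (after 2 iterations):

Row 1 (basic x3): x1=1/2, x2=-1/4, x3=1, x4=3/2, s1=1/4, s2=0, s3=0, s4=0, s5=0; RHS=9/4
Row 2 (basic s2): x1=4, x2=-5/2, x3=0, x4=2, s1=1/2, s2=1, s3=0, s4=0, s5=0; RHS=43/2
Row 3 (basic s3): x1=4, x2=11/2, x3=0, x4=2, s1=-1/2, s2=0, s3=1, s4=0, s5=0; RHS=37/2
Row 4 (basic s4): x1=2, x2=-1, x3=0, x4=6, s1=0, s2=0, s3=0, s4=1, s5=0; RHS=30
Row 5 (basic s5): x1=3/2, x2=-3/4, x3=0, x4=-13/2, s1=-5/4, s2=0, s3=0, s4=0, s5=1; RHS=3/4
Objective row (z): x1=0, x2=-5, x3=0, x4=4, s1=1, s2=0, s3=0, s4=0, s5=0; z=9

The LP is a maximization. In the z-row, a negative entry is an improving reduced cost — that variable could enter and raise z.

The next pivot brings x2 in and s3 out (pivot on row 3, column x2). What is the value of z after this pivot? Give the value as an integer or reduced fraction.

284/11

Minimum ratio for x2: (37/2)/(11/2) = 37/11.
z changes by −(z-row coeff of x2)·ratio = −(-5)·(37/11) = 185/11.
New z = 9 + (185/11) = 284/11.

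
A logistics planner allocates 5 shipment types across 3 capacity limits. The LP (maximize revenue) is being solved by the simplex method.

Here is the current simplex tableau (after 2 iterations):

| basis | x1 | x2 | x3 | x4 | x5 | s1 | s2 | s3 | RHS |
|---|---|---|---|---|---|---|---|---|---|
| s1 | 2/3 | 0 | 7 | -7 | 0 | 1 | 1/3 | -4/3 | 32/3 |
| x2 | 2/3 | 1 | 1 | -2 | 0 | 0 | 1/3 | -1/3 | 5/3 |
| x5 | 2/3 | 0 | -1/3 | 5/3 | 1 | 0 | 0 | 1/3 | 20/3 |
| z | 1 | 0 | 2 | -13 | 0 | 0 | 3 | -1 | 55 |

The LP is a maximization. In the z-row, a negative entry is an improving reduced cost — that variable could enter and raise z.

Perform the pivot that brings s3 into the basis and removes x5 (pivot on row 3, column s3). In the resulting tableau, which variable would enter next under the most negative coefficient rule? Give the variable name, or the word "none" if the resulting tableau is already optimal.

x4

Pivot element 1/3. New z-row = old z-row − (-1)·(row 3/(1/3)).
Updated z-row coefficients: x1: 3, x2: 0, x3: 1, x4: -8, x5: 3, s1: 0, s2: 3, s3: 0.
The most negative is -8 in column x4, so x4 would enter next.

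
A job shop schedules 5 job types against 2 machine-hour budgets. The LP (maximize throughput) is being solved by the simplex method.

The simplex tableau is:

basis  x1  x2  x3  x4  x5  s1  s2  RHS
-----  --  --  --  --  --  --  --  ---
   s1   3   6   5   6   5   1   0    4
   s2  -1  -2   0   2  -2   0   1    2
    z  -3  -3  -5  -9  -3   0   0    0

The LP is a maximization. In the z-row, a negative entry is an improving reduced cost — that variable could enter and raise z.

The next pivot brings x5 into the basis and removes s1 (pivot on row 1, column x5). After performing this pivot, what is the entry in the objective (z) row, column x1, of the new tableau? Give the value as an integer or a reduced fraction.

-6/5

Pivot element is row 1, column x5: 5.
Normalize row 1: new (row 1, x1) = 3/5 = 3/5.
z-row ← z-row − (-3)·(new row 1): -3 − (-3)·(3/5) = -6/5.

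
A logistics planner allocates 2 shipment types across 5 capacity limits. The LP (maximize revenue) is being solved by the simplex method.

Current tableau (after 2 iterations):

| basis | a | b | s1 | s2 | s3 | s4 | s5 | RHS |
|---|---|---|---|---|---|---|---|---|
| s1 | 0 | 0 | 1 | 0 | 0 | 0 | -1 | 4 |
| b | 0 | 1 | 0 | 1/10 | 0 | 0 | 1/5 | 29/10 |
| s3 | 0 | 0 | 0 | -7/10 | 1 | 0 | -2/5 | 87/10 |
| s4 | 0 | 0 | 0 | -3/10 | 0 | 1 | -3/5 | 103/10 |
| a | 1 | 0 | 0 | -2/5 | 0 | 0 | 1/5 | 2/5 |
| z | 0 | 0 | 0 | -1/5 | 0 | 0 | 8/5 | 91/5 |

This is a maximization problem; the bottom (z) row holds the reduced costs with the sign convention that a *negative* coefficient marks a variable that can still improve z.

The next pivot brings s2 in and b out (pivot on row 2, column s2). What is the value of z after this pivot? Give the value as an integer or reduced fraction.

Minimum ratio for s2: (29/10)/(1/10) = 29.
z changes by −(z-row coeff of s2)·ratio = −(-1/5)·29 = 29/5.
New z = 91/5 + (29/5) = 24.

24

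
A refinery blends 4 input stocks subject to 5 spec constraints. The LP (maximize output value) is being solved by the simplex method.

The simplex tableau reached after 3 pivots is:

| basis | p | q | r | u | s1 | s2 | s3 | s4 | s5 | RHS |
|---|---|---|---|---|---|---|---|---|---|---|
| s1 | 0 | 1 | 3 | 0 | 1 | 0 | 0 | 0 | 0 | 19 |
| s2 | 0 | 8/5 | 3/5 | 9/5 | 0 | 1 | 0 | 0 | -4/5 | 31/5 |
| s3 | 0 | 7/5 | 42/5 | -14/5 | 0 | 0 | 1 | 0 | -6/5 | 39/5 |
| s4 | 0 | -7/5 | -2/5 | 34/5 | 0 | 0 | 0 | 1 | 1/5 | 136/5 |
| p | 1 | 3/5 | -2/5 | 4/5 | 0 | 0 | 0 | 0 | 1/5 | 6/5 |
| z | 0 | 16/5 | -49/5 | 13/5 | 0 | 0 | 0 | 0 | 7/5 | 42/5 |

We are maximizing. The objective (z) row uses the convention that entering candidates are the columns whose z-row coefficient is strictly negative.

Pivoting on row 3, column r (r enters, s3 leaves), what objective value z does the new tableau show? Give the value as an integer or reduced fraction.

Minimum ratio for r: (39/5)/(42/5) = 13/14.
z changes by −(z-row coeff of r)·ratio = −(-49/5)·(13/14) = 91/10.
New z = 42/5 + (91/10) = 35/2.

35/2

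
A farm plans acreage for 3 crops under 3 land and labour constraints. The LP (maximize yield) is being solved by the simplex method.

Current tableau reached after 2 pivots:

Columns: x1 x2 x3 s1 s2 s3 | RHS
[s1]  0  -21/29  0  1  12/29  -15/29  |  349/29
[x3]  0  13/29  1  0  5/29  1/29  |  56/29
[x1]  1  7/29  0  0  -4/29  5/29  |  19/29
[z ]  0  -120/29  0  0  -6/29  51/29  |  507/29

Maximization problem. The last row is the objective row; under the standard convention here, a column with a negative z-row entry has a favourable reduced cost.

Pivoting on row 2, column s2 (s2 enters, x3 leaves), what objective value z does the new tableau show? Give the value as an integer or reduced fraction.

Minimum ratio for s2: (56/29)/(5/29) = 56/5.
z changes by −(z-row coeff of s2)·ratio = −(-6/29)·(56/5) = 336/145.
New z = 507/29 + (336/145) = 99/5.

99/5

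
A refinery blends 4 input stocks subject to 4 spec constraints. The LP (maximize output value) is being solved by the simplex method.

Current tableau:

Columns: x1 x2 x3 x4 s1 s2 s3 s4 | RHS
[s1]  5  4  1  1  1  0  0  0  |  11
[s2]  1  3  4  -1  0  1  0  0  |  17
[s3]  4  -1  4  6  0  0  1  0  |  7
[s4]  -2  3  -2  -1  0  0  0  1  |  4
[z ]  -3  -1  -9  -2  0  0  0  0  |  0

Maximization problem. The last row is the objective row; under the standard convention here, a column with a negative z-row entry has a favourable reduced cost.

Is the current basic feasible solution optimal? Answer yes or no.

Column x1 has objective-row coefficient -3, which is negative; an improving pivot exists, so not yet optimal.

no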